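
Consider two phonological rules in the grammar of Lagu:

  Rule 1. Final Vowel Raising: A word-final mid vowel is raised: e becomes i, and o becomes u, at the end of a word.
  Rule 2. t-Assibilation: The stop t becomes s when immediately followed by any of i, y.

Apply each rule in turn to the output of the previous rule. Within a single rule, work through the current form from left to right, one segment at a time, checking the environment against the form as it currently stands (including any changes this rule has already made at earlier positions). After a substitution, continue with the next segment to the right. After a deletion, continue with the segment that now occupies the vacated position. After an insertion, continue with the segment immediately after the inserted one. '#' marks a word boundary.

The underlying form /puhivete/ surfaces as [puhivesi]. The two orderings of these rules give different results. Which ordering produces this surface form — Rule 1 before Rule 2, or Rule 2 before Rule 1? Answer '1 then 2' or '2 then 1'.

1 then 2

Order 1 then 2:
  1 Final Vowel Raising: [puhivete] → [puhiveti]
  2 t-Assibilation: [puhiveti] → [puhivesi]
  result: [puhivesi]
Order 2 then 1:
  2 t-Assibilation: no change — [puhivete]
  1 Final Vowel Raising: [puhivete] → [puhiveti]
  result: [puhiveti]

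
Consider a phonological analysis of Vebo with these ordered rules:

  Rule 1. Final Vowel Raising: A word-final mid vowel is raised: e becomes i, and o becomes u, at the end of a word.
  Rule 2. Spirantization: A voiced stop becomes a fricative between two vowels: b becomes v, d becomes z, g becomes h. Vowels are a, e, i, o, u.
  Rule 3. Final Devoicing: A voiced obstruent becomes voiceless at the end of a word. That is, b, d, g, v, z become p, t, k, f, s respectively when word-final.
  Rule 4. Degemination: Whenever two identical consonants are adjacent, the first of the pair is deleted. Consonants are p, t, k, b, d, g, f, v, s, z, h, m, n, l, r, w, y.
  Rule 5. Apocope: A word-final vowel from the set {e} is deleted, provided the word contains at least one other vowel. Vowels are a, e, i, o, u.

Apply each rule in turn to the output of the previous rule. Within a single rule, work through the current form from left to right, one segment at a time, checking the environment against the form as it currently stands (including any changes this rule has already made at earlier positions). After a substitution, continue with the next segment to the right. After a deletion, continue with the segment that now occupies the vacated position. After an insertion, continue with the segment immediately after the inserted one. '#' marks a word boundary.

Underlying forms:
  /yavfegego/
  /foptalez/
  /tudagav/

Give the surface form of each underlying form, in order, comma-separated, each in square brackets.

[yavfehehu], [foptales], [tuzahaf]

/yavfegego/:
  Rule 1 Final Vowel Raising: [yavfegego] → [yavfegegu]
  Rule 2 Spirantization: [yavfegegu] → [yavfehehu]
  Rule 3 Final Devoicing: no change — [yavfehehu]
  Rule 4 Degemination: no change — [yavfehehu]
  Rule 5 Apocope: no change — [yavfehehu]
/foptalez/:
  Rule 1 Final Vowel Raising: no change — [foptalez]
  Rule 2 Spirantization: no change — [foptalez]
  Rule 3 Final Devoicing: [foptalez] → [foptales]
  Rule 4 Degemination: no change — [foptales]
  Rule 5 Apocope: no change — [foptales]
/tudagav/:
  Rule 1 Final Vowel Raising: no change — [tudagav]
  Rule 2 Spirantization: [tudagav] → [tuzahav]
  Rule 3 Final Devoicing: [tuzahav] → [tuzahaf]
  Rule 4 Degemination: no change — [tuzahaf]
  Rule 5 Apocope: no change — [tuzahaf]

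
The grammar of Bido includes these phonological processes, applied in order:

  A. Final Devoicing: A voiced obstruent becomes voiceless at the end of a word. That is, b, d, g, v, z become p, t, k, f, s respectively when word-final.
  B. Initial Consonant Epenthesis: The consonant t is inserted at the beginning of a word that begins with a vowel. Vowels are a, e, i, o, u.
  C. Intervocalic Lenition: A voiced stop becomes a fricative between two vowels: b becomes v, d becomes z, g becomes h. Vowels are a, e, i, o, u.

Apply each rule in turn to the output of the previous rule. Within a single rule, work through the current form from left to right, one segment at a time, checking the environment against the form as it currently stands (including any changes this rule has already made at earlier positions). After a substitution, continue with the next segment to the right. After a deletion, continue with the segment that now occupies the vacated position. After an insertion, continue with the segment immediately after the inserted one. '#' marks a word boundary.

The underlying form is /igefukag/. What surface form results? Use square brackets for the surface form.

A Final Devoicing: [igefukag] → [igefukak]
B Initial Consonant Epenthesis: [igefukak] → [tigefukak]
C Intervocalic Lenition: [tigefukak] → [tihefukak]

[tihefukak]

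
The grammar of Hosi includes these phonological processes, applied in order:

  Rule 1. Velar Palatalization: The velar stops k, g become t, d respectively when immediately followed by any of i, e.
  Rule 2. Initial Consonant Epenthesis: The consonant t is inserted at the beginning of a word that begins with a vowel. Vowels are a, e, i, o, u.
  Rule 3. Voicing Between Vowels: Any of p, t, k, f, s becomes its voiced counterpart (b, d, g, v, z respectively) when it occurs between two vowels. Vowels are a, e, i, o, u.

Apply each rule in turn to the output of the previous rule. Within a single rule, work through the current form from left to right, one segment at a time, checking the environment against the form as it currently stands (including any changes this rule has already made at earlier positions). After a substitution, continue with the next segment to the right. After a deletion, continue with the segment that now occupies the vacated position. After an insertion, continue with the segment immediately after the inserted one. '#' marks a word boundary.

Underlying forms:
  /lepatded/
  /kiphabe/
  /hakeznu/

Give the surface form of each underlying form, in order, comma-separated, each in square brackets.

/lepatded/:
  Rule 1 Velar Palatalization: no change — [lepatded]
  Rule 2 Initial Consonant Epenthesis: no change — [lepatded]
  Rule 3 Voicing Between Vowels: [lepatded] → [lebatded]
/kiphabe/:
  Rule 1 Velar Palatalization: [kiphabe] → [tiphabe]
  Rule 2 Initial Consonant Epenthesis: no change — [tiphabe]
  Rule 3 Voicing Between Vowels: no change — [tiphabe]
/hakeznu/:
  Rule 1 Velar Palatalization: [hakeznu] → [hateznu]
  Rule 2 Initial Consonant Epenthesis: no change — [hateznu]
  Rule 3 Voicing Between Vowels: [hateznu] → [hadeznu]

[lebatded], [tiphabe], [hadeznu]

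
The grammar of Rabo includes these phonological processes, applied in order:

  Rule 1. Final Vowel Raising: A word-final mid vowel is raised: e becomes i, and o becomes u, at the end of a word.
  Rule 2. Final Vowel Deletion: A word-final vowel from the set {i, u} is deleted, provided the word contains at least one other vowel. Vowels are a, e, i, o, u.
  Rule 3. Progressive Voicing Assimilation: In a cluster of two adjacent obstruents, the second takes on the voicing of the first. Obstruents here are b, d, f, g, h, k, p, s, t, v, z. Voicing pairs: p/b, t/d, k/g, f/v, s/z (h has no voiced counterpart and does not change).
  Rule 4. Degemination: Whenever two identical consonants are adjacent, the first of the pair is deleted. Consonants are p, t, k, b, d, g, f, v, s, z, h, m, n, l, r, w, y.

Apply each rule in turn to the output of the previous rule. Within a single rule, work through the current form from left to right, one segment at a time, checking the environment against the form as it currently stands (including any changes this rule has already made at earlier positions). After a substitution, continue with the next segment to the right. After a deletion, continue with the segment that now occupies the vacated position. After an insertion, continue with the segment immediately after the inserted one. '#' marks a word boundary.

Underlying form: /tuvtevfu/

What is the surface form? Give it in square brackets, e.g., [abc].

Rule 1 Final Vowel Raising: no change — [tuvtevfu]
Rule 2 Final Vowel Deletion: [tuvtevfu] → [tuvtevf]
Rule 3 Progressive Voicing Assimilation: [tuvtevf] → [tuvdevv]
Rule 4 Degemination: [tuvdevv] → [tuvdev]

[tuvdev]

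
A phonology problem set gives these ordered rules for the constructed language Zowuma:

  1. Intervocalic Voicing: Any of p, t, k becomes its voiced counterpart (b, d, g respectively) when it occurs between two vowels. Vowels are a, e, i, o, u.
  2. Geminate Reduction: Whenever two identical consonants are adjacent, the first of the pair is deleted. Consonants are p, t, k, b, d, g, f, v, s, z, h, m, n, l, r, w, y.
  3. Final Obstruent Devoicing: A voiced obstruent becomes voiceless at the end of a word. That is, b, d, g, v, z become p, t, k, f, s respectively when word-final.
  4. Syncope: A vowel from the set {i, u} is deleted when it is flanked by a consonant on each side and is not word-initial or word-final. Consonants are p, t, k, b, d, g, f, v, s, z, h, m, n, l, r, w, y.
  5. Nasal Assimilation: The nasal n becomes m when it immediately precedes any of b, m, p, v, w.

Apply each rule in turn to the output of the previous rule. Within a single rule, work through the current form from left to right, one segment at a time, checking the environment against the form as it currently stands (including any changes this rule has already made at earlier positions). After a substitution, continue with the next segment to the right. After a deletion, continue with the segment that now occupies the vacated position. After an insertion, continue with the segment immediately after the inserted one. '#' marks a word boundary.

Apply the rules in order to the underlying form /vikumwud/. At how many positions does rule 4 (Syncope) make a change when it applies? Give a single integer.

1 Intervocalic Voicing: [vikumwud] → [vigumwud]
2 Geminate Reduction: no change — [vigumwud]
3 Final Obstruent Devoicing: [vigumwud] → [vigumwut]
4 Syncope: [vigumwut] → [vgmwt]
5 Nasal Assimilation: no change — [vgmwt]
Rule 4 changed 3 position(s).

3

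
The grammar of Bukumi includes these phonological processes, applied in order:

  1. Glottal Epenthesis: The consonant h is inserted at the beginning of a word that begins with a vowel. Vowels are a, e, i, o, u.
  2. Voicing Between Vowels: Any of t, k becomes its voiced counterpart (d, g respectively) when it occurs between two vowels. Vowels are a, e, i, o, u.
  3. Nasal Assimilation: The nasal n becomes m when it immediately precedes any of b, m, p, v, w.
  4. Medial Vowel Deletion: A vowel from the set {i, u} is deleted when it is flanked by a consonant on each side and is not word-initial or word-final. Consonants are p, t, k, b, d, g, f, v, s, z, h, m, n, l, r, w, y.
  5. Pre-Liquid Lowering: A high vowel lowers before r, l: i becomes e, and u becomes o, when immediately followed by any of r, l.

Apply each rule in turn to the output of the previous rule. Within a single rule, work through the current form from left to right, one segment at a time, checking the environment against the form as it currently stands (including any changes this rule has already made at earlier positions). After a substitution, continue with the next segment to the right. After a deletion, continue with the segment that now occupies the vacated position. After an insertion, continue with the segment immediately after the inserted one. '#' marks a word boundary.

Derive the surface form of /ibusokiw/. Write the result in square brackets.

1 Glottal Epenthesis: [ibusokiw] → [hibusokiw]
2 Voicing Between Vowels: [hibusokiw] → [hibusogiw]
3 Nasal Assimilation: no change — [hibusogiw]
4 Medial Vowel Deletion: [hibusogiw] → [hbsogw]
5 Pre-Liquid Lowering: no change — [hbsogw]

[hbsogw]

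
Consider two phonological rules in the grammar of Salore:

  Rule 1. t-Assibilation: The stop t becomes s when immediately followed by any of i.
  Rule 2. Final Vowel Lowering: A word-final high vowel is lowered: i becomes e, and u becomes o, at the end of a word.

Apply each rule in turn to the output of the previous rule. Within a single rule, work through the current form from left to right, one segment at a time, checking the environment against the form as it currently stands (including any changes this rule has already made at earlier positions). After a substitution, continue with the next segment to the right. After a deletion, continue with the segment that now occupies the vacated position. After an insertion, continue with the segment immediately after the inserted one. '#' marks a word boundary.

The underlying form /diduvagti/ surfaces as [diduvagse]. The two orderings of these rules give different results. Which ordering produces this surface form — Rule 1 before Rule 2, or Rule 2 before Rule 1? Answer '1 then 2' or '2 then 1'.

Order 1 then 2:
  1 t-Assibilation: [diduvagti] → [diduvagsi]
  2 Final Vowel Lowering: [diduvagsi] → [diduvagse]
  result: [diduvagse]
Order 2 then 1:
  2 Final Vowel Lowering: [diduvagti] → [diduvagte]
  1 t-Assibilation: no change — [diduvagte]
  result: [diduvagte]

1 then 2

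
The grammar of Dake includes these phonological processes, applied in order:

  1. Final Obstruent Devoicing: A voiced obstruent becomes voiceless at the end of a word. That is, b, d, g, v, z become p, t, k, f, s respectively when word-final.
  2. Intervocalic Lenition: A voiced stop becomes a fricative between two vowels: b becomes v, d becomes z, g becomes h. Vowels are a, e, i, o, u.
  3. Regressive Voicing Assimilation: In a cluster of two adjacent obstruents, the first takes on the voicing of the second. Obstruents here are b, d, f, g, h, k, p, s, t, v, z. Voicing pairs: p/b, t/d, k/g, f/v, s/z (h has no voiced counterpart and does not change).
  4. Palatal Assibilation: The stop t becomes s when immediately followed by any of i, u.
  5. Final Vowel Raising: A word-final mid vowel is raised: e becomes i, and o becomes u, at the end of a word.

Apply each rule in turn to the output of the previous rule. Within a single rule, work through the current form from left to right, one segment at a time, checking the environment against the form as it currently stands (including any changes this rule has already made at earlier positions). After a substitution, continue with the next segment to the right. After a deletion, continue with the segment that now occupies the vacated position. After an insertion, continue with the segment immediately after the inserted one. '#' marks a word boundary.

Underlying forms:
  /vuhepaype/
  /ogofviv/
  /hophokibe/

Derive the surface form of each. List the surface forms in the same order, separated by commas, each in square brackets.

[vuhepaypi], [ohovvif], [hophokivi]

/vuhepaype/:
  1 Final Obstruent Devoicing: no change — [vuhepaype]
  2 Intervocalic Lenition: no change — [vuhepaype]
  3 Regressive Voicing Assimilation: no change — [vuhepaype]
  4 Palatal Assibilation: no change — [vuhepaype]
  5 Final Vowel Raising: [vuhepaype] → [vuhepaypi]
/ogofviv/:
  1 Final Obstruent Devoicing: [ogofviv] → [ogofvif]
  2 Intervocalic Lenition: [ogofvif] → [ohofvif]
  3 Regressive Voicing Assimilation: [ohofvif] → [ohovvif]
  4 Palatal Assibilation: no change — [ohovvif]
  5 Final Vowel Raising: no change — [ohovvif]
/hophokibe/:
  1 Final Obstruent Devoicing: no change — [hophokibe]
  2 Intervocalic Lenition: [hophokibe] → [hophokive]
  3 Regressive Voicing Assimilation: no change — [hophokive]
  4 Palatal Assibilation: no change — [hophokive]
  5 Final Vowel Raising: [hophokive] → [hophokivi]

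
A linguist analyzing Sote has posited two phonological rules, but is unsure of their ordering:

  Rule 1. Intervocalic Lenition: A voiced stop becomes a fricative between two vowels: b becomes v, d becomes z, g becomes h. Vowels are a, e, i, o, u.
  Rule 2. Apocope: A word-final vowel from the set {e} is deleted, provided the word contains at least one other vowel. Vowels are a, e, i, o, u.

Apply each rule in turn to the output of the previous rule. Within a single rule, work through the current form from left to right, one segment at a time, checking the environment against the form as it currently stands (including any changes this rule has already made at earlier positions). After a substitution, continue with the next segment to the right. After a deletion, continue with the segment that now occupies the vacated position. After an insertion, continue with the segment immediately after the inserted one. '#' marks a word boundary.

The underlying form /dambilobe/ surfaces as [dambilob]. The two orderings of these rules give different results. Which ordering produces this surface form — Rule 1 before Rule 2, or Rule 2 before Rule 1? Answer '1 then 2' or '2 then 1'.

Order 1 then 2:
  1 Intervocalic Lenition: [dambilobe] → [dambilove]
  2 Apocope: [dambilove] → [dambilov]
  result: [dambilov]
Order 2 then 1:
  2 Apocope: [dambilobe] → [dambilob]
  1 Intervocalic Lenition: no change — [dambilob]
  result: [dambilob]

2 then 1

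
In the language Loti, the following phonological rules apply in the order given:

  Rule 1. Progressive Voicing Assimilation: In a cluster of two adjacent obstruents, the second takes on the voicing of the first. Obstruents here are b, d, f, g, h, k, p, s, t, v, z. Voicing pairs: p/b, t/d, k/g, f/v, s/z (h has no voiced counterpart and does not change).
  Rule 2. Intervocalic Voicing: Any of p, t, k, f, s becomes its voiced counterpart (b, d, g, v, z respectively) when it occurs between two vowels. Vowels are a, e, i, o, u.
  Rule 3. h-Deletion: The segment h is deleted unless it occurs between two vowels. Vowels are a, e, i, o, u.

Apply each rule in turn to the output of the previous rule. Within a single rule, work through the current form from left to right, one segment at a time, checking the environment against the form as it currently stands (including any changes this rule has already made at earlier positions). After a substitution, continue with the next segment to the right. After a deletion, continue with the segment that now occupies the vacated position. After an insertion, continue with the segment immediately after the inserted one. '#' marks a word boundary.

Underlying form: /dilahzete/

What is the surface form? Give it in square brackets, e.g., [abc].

Rule 1 Progressive Voicing Assimilation: [dilahzete] → [dilahsete]
Rule 2 Intervocalic Voicing: [dilahsete] → [dilahsede]
Rule 3 h-Deletion: [dilahsede] → [dilasede]

[dilasede]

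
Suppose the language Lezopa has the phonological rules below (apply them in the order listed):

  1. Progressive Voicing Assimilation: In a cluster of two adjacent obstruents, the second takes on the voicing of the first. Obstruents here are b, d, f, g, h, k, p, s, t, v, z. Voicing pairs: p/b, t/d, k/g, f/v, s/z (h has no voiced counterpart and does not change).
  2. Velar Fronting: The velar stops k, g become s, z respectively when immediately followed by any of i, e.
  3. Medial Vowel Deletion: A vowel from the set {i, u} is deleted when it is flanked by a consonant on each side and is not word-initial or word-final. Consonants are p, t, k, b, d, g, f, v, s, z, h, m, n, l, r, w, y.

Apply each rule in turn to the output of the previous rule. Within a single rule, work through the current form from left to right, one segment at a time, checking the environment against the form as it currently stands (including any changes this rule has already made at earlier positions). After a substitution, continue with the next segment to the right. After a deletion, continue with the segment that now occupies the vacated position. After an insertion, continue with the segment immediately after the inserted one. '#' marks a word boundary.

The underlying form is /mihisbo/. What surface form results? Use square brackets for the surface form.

[mhspo]

1 Progressive Voicing Assimilation: [mihisbo] → [mihispo]
2 Velar Fronting: no change — [mihispo]
3 Medial Vowel Deletion: [mihispo] → [mhspo]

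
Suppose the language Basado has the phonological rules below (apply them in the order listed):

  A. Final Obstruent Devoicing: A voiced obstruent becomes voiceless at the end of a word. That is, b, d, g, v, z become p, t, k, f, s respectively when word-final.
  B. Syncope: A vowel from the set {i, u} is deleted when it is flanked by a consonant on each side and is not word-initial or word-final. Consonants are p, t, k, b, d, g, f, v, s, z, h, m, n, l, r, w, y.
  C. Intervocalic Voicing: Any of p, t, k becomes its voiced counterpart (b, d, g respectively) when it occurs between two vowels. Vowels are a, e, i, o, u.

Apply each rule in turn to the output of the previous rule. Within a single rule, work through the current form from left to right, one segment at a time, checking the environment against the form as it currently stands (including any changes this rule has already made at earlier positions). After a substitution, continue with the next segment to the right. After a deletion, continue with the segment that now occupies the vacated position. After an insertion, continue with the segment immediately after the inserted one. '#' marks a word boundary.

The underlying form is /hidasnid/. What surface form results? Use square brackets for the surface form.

[hdasnt]

A Final Obstruent Devoicing: [hidasnid] → [hidasnit]
B Syncope: [hidasnit] → [hdasnt]
C Intervocalic Voicing: no change — [hdasnt]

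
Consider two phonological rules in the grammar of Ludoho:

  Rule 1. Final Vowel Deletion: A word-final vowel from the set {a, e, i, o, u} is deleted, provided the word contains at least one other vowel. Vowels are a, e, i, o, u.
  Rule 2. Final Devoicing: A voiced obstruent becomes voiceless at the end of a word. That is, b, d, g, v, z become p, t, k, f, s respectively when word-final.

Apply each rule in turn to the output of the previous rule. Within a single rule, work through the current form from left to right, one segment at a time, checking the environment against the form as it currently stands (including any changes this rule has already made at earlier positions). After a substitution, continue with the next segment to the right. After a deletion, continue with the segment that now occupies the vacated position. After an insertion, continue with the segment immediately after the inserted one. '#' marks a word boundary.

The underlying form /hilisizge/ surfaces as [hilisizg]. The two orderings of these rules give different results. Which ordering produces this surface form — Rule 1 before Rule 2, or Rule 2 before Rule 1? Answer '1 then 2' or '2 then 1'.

2 then 1

Order 1 then 2:
  1 Final Vowel Deletion: [hilisizge] → [hilisizg]
  2 Final Devoicing: [hilisizg] → [hilisizk]
  result: [hilisizk]
Order 2 then 1:
  2 Final Devoicing: no change — [hilisizge]
  1 Final Vowel Deletion: [hilisizge] → [hilisizg]
  result: [hilisizg]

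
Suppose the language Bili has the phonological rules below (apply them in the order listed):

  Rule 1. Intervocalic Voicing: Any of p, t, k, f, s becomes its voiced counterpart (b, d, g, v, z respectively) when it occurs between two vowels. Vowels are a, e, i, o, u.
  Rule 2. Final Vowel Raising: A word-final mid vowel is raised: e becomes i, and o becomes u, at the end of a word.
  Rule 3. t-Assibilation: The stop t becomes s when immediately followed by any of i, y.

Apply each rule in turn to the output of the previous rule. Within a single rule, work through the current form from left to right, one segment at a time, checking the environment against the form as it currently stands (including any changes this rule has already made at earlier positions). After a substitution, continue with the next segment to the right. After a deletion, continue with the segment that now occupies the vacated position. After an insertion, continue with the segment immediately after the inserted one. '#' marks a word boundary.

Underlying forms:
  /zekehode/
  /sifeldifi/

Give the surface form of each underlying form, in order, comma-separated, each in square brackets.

/zekehode/:
  Rule 1 Intervocalic Voicing: [zekehode] → [zegehode]
  Rule 2 Final Vowel Raising: [zegehode] → [zegehodi]
  Rule 3 t-Assibilation: no change — [zegehodi]
/sifeldifi/:
  Rule 1 Intervocalic Voicing: [sifeldifi] → [siveldivi]
  Rule 2 Final Vowel Raising: no change — [siveldivi]
  Rule 3 t-Assibilation: no change — [siveldivi]

[zegehodi], [siveldivi]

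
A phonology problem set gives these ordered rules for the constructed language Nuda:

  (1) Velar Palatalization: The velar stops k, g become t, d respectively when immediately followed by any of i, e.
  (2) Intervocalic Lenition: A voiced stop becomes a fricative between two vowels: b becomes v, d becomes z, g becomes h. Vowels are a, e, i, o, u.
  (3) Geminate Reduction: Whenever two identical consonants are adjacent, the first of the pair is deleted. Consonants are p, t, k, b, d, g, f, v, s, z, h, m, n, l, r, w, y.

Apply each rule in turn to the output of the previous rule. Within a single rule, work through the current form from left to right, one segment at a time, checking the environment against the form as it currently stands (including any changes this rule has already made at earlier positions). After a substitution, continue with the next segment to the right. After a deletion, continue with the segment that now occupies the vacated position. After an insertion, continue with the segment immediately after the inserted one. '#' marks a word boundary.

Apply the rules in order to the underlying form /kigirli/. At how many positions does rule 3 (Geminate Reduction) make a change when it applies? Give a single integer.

(1) Velar Palatalization: [kigirli] → [tidirli]
(2) Intervocalic Lenition: [tidirli] → [tizirli]
(3) Geminate Reduction: no change — [tizirli]
Rule 3 changed 0 position(s).

0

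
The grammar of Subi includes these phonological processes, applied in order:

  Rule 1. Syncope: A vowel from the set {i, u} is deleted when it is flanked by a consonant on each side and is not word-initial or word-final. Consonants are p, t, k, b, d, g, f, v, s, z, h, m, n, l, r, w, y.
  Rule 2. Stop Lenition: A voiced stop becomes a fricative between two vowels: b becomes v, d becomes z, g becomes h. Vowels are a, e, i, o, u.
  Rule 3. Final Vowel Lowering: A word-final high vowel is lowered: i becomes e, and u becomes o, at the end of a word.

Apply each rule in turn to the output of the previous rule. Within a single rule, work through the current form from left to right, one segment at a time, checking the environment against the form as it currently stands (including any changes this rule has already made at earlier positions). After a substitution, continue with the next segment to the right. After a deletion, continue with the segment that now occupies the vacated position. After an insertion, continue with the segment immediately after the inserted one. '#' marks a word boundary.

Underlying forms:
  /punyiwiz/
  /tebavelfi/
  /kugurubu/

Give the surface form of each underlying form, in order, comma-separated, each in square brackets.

/punyiwiz/:
  Rule 1 Syncope: [punyiwiz] → [pnywz]
  Rule 2 Stop Lenition: no change — [pnywz]
  Rule 3 Final Vowel Lowering: no change — [pnywz]
/tebavelfi/:
  Rule 1 Syncope: no change — [tebavelfi]
  Rule 2 Stop Lenition: [tebavelfi] → [tevavelfi]
  Rule 3 Final Vowel Lowering: [tevavelfi] → [tevavelfe]
/kugurubu/:
  Rule 1 Syncope: [kugurubu] → [kgrbu]
  Rule 2 Stop Lenition: no change — [kgrbu]
  Rule 3 Final Vowel Lowering: [kgrbu] → [kgrbo]

[pnywz], [tevavelfe], [kgrbo]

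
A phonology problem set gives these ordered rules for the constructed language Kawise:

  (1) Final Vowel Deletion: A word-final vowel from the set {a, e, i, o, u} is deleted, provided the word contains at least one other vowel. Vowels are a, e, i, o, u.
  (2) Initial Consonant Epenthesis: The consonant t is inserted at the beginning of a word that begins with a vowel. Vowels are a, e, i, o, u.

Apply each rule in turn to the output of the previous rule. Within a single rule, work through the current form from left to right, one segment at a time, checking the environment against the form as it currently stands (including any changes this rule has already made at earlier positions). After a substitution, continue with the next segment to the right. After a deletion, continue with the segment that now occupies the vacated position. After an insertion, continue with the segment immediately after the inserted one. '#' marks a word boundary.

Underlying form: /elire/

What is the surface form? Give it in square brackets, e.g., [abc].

(1) Final Vowel Deletion: [elire] → [elir]
(2) Initial Consonant Epenthesis: [elir] → [telir]

[telir]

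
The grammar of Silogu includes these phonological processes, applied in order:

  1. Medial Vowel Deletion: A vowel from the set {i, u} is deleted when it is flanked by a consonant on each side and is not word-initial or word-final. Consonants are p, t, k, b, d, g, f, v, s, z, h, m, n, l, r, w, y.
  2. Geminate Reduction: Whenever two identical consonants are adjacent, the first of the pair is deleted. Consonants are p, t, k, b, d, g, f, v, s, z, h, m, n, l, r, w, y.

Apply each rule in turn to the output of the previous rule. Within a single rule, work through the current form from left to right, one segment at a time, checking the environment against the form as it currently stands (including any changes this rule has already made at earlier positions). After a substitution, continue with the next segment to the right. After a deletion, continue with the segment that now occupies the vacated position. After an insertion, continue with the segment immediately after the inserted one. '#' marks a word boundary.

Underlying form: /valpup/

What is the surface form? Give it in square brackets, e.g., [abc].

[valp]

1 Medial Vowel Deletion: [valpup] → [valpp]
2 Geminate Reduction: [valpp] → [valp]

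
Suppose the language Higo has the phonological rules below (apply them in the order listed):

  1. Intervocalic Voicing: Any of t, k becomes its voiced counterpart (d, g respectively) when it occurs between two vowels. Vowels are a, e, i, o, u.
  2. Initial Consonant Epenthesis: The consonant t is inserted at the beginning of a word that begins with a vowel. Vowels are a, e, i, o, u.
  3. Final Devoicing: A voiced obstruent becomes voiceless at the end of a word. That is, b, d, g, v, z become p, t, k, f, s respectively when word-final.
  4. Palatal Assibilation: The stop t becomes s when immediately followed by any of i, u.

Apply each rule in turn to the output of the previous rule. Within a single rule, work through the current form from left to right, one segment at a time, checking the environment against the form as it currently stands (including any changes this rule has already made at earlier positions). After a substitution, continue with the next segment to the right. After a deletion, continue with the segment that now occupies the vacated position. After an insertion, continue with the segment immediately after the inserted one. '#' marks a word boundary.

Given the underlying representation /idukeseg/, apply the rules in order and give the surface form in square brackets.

[sidugesek]

1 Intervocalic Voicing: [idukeseg] → [idugeseg]
2 Initial Consonant Epenthesis: [idugeseg] → [tidugeseg]
3 Final Devoicing: [tidugeseg] → [tidugesek]
4 Palatal Assibilation: [tidugesek] → [sidugesek]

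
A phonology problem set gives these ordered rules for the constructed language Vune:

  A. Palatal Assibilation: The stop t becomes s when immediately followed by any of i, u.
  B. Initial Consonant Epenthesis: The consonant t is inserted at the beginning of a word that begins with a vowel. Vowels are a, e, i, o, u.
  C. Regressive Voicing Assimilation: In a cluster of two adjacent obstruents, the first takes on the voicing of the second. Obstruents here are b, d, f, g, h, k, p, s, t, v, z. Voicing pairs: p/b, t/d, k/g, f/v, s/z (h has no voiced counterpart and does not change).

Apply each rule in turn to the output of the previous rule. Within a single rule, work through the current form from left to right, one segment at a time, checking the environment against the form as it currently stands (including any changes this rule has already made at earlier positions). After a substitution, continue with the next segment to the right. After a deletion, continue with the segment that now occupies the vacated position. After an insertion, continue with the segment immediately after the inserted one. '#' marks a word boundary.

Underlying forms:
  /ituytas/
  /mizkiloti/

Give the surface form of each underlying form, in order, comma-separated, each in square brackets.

[tisuytas], [miskilosi]

/ituytas/:
  A Palatal Assibilation: [ituytas] → [isuytas]
  B Initial Consonant Epenthesis: [isuytas] → [tisuytas]
  C Regressive Voicing Assimilation: no change — [tisuytas]
/mizkiloti/:
  A Palatal Assibilation: [mizkiloti] → [mizkilosi]
  B Initial Consonant Epenthesis: no change — [mizkilosi]
  C Regressive Voicing Assimilation: [mizkilosi] → [miskilosi]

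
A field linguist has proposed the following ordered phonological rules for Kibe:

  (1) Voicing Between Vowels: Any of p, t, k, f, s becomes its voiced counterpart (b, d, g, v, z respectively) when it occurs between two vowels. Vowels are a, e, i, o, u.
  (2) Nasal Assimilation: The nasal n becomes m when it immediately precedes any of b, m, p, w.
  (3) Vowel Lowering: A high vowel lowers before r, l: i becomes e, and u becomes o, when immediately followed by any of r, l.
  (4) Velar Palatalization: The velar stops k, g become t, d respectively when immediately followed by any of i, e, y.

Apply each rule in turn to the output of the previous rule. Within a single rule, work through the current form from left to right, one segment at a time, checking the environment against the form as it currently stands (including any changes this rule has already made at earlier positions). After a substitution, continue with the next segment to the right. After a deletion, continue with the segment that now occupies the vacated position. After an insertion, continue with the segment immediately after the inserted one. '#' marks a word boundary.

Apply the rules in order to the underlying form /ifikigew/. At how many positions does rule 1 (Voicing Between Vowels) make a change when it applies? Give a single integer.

2

(1) Voicing Between Vowels: [ifikigew] → [ivigigew]
(2) Nasal Assimilation: no change — [ivigigew]
(3) Vowel Lowering: no change — [ivigigew]
(4) Velar Palatalization: [ivigigew] → [ivididew]
Rule 1 changed 2 position(s).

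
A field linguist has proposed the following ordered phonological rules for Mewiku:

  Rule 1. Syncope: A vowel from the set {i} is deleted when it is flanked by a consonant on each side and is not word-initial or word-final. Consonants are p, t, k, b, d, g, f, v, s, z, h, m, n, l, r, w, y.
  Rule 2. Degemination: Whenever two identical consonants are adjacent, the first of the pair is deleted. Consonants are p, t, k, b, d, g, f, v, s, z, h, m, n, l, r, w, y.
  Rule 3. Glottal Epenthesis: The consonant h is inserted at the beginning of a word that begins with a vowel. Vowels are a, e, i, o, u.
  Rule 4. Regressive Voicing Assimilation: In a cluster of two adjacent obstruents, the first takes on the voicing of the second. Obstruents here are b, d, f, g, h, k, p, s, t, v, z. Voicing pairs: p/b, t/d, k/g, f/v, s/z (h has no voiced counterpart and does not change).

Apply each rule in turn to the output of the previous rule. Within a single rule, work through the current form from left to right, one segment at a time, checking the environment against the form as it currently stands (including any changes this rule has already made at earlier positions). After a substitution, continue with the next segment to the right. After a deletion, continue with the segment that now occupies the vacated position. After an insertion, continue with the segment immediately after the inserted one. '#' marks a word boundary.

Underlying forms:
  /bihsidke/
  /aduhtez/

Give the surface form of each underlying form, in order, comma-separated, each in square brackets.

[phztke], [haduhtez]

/bihsidke/:
  Rule 1 Syncope: [bihsidke] → [bhsdke]
  Rule 2 Degemination: no change — [bhsdke]
  Rule 3 Glottal Epenthesis: no change — [bhsdke]
  Rule 4 Regressive Voicing Assimilation: [bhsdke] → [phztke]
/aduhtez/:
  Rule 1 Syncope: no change — [aduhtez]
  Rule 2 Degemination: no change — [aduhtez]
  Rule 3 Glottal Epenthesis: [aduhtez] → [haduhtez]
  Rule 4 Regressive Voicing Assimilation: no change — [haduhtez]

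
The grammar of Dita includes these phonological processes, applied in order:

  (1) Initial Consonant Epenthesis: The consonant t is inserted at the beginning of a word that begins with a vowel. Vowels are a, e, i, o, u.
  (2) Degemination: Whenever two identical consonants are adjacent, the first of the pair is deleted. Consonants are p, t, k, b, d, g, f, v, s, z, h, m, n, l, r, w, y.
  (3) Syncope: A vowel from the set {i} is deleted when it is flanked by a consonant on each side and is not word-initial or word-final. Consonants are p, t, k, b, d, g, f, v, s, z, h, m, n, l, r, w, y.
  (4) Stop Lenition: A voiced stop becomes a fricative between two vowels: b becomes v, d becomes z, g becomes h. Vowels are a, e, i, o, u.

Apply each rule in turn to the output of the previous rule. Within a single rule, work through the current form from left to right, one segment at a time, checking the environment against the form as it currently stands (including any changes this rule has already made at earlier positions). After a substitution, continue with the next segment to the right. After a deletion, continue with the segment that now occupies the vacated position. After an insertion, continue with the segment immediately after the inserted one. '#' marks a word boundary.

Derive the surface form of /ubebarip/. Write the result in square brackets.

[tuvevarp]

(1) Initial Consonant Epenthesis: [ubebarip] → [tubebarip]
(2) Degemination: no change — [tubebarip]
(3) Syncope: [tubebarip] → [tubebarp]
(4) Stop Lenition: [tubebarp] → [tuvevarp]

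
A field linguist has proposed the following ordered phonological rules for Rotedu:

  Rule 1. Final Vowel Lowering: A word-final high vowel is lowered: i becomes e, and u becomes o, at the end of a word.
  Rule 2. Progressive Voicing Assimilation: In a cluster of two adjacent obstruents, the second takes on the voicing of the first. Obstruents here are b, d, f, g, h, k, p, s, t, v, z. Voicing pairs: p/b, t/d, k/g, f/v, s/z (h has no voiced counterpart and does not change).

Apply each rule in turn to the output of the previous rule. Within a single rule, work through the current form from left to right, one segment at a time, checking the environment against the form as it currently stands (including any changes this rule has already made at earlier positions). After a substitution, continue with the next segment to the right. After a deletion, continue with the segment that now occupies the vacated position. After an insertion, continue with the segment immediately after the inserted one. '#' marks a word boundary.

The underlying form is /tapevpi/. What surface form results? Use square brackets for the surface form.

[tapevbe]

Rule 1 Final Vowel Lowering: [tapevpi] → [tapevpe]
Rule 2 Progressive Voicing Assimilation: [tapevpe] → [tapevbe]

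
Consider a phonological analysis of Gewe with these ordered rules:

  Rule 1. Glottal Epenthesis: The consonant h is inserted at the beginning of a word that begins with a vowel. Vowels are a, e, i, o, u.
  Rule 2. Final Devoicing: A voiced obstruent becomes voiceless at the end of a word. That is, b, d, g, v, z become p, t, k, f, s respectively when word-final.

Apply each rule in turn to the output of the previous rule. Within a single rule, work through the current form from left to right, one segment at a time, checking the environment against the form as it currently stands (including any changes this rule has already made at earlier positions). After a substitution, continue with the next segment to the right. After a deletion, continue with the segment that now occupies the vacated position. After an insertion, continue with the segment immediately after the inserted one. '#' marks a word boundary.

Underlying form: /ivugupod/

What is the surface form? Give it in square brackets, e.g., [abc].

[hivugupot]

Rule 1 Glottal Epenthesis: [ivugupod] → [hivugupod]
Rule 2 Final Devoicing: [hivugupod] → [hivugupot]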